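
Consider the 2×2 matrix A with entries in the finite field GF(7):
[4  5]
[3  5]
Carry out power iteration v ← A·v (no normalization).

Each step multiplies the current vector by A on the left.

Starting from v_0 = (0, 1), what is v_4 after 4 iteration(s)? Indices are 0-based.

v_0 = (0, 1).
v_1 = A·v_0 = (5, 5).
v_2 = A·v_1 = (3, 5).
v_3 = A·v_2 = (2, 6).
v_4 = A·v_3 = (3, 1).

v_4 = (3, 1)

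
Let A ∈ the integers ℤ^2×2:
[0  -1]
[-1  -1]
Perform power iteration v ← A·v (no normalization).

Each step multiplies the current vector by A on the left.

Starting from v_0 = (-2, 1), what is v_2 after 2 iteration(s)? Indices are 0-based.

v_2 = (-1, 0)

v_0 = (-2, 1).
v_1 = A·v_0 = (-1, 1).
v_2 = A·v_1 = (-1, 0).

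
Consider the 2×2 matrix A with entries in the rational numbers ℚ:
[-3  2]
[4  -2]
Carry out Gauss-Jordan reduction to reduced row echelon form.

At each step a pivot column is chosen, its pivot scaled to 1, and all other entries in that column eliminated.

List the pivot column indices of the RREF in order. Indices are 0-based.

pivot(0,0)=-3: scale R0 → (1, -2/3)
  clear (1,0): R1 −= (4)R0 → (0, 2/3)
pivot(1,1)=2/3: scale R1 → (0, 1)
  clear (0,1): R0 −= (-2/3)R1 → (1, 0)

pivot columns: 0, 1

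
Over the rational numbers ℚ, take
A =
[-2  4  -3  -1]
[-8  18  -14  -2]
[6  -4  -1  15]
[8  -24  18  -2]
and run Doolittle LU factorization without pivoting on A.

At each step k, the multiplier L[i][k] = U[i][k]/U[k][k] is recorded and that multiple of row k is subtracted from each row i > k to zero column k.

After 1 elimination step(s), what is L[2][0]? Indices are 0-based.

[col 0] pivot -2
  R1 -= 4*R0 → (0, 2, -2, 2)  (L[1][0] := 4)
  R2 -= -3*R0 → (0, 8, -10, 12)  (L[2][0] := -3)
  R3 -= -4*R0 → (0, -8, 6, -6)  (L[3][0] := -4)

L[2][0] = -3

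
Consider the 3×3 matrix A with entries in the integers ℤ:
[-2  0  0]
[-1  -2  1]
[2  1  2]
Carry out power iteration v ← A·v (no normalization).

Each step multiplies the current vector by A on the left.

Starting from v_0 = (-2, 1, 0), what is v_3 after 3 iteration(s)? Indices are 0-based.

v_0 = (-2, 1, 0).
v_1 = A·v_0 = (4, 0, -3).
v_2 = A·v_1 = (-8, -7, 2).
v_3 = A·v_2 = (16, 24, -19).

v_3 = (16, 24, -19)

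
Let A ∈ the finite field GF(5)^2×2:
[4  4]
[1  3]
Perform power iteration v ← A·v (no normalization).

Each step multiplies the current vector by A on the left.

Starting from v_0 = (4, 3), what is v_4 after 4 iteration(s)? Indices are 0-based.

v_4 = (1, 4)

v_0 = (4, 3).
v_1 = A·v_0 = (3, 3).
v_2 = A·v_1 = (4, 2).
v_3 = A·v_2 = (4, 0).
v_4 = A·v_3 = (1, 4).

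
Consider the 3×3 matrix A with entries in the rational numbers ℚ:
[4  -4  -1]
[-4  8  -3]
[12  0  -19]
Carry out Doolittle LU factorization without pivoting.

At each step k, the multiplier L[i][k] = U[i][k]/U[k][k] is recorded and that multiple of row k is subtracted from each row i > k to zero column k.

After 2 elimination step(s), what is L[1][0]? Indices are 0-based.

L[1][0] = -1

[col 0] pivot 4
  R1 -= -1*R0 → (0, 4, -4)  (L[1][0] := -1)
  R2 -= 3*R0 → (0, 12, -16)  (L[2][0] := 3)
[col 1] pivot 4
  R2 -= 3*R1 → (0, 0, -4)  (L[2][1] := 3)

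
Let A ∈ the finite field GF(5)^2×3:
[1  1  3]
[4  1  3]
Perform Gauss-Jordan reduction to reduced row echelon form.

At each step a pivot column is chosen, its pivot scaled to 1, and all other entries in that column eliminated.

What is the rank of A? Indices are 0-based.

rank = 2

step 1: normalize row 0 (÷1) = (1, 1, 3)
  row 1: subtract 4×row0 = (0, 2, 1)
step 2: normalize row 1 (÷2) = (0, 1, 3)
  row 0: subtract 1×row1 = (1, 0, 0)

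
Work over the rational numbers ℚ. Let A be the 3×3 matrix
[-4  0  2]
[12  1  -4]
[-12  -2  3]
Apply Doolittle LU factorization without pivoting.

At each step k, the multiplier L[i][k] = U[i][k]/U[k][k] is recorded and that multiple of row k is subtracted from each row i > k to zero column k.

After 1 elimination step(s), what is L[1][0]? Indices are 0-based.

L[1][0] = -3

k=0: U[0][0]=-4
  eliminate (1,0): mult=-3, new row 1: (0, 1, 2); set L[1][0]=-3
  eliminate (2,0): mult=3, new row 2: (0, -2, -3); set L[2][0]=3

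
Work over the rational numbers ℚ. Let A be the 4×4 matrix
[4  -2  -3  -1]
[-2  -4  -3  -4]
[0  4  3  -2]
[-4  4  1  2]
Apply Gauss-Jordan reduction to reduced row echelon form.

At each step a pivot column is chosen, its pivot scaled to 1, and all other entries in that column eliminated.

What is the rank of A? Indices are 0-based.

[1] R0 /= 4  ⇒  (1, -1/2, -3/4, -1/4)
     R1 -= -2·R0  ⇒  (0, -5, -9/2, -9/2)
     R3 -= -4·R0  ⇒  (0, 2, -2, 1)
[2] R1 /= -5  ⇒  (0, 1, 9/10, 9/10)
     R0 -= -1/2·R1  ⇒  (1, 0, -3/10, 1/5)
     R2 -= 4·R1  ⇒  (0, 0, -3/5, -28/5)
     R3 -= 2·R1  ⇒  (0, 0, -19/5, -4/5)
[3] R2 /= -3/5  ⇒  (0, 0, 1, 28/3)
     R0 -= -3/10·R2  ⇒  (1, 0, 0, 3)
     R1 -= 9/10·R2  ⇒  (0, 1, 0, -15/2)
     R3 -= -19/5·R2  ⇒  (0, 0, 0, 104/3)
[4] R3 /= 104/3  ⇒  (0, 0, 0, 1)
     R0 -= 3·R3  ⇒  (1, 0, 0, 0)
     R1 -= -15/2·R3  ⇒  (0, 1, 0, 0)
     R2 -= 28/3·R3  ⇒  (0, 0, 1, 0)

rank = 4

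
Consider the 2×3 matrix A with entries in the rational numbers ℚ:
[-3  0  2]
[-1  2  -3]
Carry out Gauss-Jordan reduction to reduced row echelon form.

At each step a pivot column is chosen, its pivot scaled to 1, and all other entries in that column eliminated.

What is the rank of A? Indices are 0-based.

rank = 2

pivot(0,0)=-3: scale R0 → (1, 0, -2/3)
  clear (1,0): R1 −= (-1)R0 → (0, 2, -11/3)
pivot(1,1)=2: scale R1 → (0, 1, -11/6)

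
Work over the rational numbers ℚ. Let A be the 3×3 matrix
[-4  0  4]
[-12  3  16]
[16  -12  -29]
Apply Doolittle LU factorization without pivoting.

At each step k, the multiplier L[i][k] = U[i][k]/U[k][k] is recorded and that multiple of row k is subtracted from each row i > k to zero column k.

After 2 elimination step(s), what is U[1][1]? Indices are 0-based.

U[1][1] = 3

k=0: U[0][0]=-4
  eliminate (1,0): mult=3, new row 1: (0, 3, 4); set L[1][0]=3
  eliminate (2,0): mult=-4, new row 2: (0, -12, -13); set L[2][0]=-4
k=1: U[1][1]=3
  eliminate (2,1): mult=-4, new row 2: (0, 0, 3); set L[2][1]=-4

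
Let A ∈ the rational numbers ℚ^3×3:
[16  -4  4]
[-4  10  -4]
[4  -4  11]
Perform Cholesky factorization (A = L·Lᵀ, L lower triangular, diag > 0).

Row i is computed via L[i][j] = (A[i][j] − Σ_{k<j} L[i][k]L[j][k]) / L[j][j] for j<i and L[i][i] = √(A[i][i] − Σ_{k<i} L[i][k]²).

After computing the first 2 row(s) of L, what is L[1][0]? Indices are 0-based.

Step 1: L[0][0] = √(16) = 4.
  L[1][0] = (-4) / L[0][0] = -1.
Step 2: L[1][1] = √(9) = 3.

L[1][0] = -1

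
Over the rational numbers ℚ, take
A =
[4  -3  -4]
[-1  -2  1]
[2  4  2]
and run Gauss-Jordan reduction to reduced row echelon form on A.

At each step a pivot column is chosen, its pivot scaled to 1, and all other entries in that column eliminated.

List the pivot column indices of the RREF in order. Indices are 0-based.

[1] R0 /= 4  ⇒  (1, -3/4, -1)
     R1 -= -1·R0  ⇒  (0, -11/4, 0)
     R2 -= 2·R0  ⇒  (0, 11/2, 4)
[2] R1 /= -11/4  ⇒  (0, 1, 0)
     R0 -= -3/4·R1  ⇒  (1, 0, -1)
     R2 -= 11/2·R1  ⇒  (0, 0, 4)
[3] R2 /= 4  ⇒  (0, 0, 1)
     R0 -= -1·R2  ⇒  (1, 0, 0)

pivot columns: 0, 1, 2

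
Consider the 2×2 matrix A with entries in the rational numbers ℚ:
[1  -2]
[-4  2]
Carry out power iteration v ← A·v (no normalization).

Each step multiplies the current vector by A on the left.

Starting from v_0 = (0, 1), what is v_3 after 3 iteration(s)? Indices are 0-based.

v_0 = (0, 1).
v_1 = A·v_0 = (-2, 2).
v_2 = A·v_1 = (-6, 12).
v_3 = A·v_2 = (-30, 48).

v_3 = (-30, 48)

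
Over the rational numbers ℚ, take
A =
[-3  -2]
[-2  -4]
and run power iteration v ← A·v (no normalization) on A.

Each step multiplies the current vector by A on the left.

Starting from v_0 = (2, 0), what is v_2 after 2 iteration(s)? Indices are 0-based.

v_0 = (2, 0).
v_1 = A·v_0 = (-6, -4).
v_2 = A·v_1 = (26, 28).

v_2 = (26, 28)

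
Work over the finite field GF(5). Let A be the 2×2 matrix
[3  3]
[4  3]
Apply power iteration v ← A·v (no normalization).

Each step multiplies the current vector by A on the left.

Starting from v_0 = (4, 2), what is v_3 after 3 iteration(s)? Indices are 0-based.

v_3 = (4, 4)

v_0 = (4, 2).
v_1 = A·v_0 = (3, 2).
v_2 = A·v_1 = (0, 3).
v_3 = A·v_2 = (4, 4).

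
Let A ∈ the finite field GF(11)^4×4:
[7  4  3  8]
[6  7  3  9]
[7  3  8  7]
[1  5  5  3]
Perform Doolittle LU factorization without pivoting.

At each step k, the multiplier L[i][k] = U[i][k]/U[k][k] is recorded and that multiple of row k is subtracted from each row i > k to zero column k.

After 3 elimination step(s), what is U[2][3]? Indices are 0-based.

k=0: U[0][0]=7
  eliminate (1,0): mult=4, new row 1: (0, 2, 2, 10); set L[1][0]=4
  eliminate (2,0): mult=1, new row 2: (0, 10, 5, 10); set L[2][0]=1
  eliminate (3,0): mult=8, new row 3: (0, 6, 3, 5); set L[3][0]=8
k=1: U[1][1]=2
  eliminate (2,1): mult=5, new row 2: (0, 0, 6, 4); set L[2][1]=5
  eliminate (3,1): mult=3, new row 3: (0, 0, 8, 8); set L[3][1]=3
k=2: U[2][2]=6
  eliminate (3,2): mult=5, new row 3: (0, 0, 0, 10); set L[3][2]=5

U[2][3] = 4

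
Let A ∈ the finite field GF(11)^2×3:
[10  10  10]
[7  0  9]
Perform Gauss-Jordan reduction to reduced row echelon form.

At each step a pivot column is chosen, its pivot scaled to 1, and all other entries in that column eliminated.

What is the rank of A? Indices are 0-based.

pivot(0,0)=10: scale R0 → (1, 1, 1)
  clear (1,0): R1 −= (7)R0 → (0, 4, 2)
pivot(1,1)=4: scale R1 → (0, 1, 6)
  clear (0,1): R0 −= (1)R1 → (1, 0, 6)

rank = 2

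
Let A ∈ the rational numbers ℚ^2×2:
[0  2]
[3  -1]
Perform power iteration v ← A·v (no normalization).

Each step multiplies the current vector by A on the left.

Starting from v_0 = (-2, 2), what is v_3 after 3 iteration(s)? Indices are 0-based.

v_3 = (40, -68)

v_0 = (-2, 2).
v_1 = A·v_0 = (4, -8).
v_2 = A·v_1 = (-16, 20).
v_3 = A·v_2 = (40, -68).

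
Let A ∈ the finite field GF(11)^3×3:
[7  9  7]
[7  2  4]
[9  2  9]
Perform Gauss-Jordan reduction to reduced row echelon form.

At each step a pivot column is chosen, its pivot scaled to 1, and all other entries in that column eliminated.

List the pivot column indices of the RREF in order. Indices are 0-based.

step 1: normalize row 0 (÷7) = (1, 6, 1)
  row 1: subtract 7×row0 = (0, 4, 8)
  row 2: subtract 9×row0 = (0, 3, 0)
step 2: normalize row 1 (÷4) = (0, 1, 2)
  row 0: subtract 6×row1 = (1, 0, 0)
  row 2: subtract 3×row1 = (0, 0, 5)
step 3: normalize row 2 (÷5) = (0, 0, 1)
  row 1: subtract 2×row2 = (0, 1, 0)

pivot columns: 0, 1, 2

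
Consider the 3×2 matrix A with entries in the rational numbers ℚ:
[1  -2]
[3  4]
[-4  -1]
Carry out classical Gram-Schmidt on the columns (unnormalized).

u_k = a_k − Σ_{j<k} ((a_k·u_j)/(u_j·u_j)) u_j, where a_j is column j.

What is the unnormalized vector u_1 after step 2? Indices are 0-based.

u_1 = (-33/13, 31/13, 15/13)

Step 1: u_0 = a_0 = (1, 3, -4).
Step 2: u_1 = a_1 − (7/13)·u_0 = (-33/13, 31/13, 15/13).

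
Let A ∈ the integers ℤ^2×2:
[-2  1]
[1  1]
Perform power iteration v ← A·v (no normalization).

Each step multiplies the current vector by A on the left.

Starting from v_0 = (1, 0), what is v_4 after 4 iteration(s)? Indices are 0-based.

v_4 = (26, -7)

v_0 = (1, 0).
v_1 = A·v_0 = (-2, 1).
v_2 = A·v_1 = (5, -1).
v_3 = A·v_2 = (-11, 4).
v_4 = A·v_3 = (26, -7).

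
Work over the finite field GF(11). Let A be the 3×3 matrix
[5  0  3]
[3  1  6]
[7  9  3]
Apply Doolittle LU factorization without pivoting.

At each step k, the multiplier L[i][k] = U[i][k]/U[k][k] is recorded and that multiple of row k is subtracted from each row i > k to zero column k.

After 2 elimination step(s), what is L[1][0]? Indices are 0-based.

Step 1: pivot at (0,0) is 5.
  row1 ← row1 − (5)·row0  ⇒  L[1][0]=5, U row1=(0, 1, 2)
  row2 ← row2 − (8)·row0  ⇒  L[2][0]=8, U row2=(0, 9, 1)
Step 2: pivot at (1,1) is 1.
  row2 ← row2 − (9)·row1  ⇒  L[2][1]=9, U row2=(0, 0, 5)

L[1][0] = 5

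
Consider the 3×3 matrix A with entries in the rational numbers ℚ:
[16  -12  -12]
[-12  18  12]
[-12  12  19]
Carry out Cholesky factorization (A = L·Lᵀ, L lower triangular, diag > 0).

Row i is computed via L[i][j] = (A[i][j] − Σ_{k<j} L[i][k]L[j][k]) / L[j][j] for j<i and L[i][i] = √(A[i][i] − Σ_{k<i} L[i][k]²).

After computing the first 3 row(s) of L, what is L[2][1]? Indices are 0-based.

Step 1: L[0][0] = √(16) = 4.
  L[1][0] = (-12) / L[0][0] = -3.
Step 2: L[1][1] = √(9) = 3.
  L[2][0] = (-12) / L[0][0] = -3.
  L[2][1] = (3) / L[1][1] = 1.
Step 3: L[2][2] = √(9) = 3.

L[2][1] = 1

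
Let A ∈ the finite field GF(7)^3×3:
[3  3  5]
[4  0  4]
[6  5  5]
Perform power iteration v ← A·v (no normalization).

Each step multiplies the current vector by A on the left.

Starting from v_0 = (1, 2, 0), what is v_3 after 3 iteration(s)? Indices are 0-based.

v_3 = (6, 0, 3)

v_0 = (1, 2, 0).
v_1 = A·v_0 = (2, 4, 2).
v_2 = A·v_1 = (0, 2, 0).
v_3 = A·v_2 = (6, 0, 3).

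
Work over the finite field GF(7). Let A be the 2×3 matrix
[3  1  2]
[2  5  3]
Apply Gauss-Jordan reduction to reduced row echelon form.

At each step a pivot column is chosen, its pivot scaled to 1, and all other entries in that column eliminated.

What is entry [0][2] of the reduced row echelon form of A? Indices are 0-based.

M[0][2] = 0

[1] R0 /= 3  ⇒  (1, 5, 3)
     R1 -= 2·R0  ⇒  (0, 2, 4)
[2] R1 /= 2  ⇒  (0, 1, 2)
     R0 -= 5·R1  ⇒  (1, 0, 0)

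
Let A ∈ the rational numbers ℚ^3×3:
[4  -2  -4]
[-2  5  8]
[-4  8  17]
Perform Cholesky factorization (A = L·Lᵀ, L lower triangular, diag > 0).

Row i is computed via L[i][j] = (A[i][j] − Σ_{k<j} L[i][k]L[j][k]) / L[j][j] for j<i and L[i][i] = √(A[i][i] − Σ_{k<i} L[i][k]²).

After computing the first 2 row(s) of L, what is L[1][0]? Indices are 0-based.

L[1][0] = -1

Step 1: L[0][0] = √(4) = 2.
  L[1][0] = (-2) / L[0][0] = -1.
Step 2: L[1][1] = √(4) = 2.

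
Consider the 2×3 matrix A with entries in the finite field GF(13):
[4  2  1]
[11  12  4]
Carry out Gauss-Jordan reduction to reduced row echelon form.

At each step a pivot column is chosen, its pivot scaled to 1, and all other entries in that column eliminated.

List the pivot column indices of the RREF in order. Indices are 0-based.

pivot columns: 0, 2

step 1: normalize row 0 (÷4) = (1, 7, 10)
  row 1: subtract 11×row0 = (0, 0, 11)
skip col 1 (zero from row 1)
step 2: normalize row 1 (÷11) = (0, 0, 1)
  row 0: subtract 10×row1 = (1, 7, 0)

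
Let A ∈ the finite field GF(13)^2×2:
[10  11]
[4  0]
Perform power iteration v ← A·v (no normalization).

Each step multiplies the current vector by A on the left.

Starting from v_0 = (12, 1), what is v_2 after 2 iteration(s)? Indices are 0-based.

v_2 = (5, 4)

v_0 = (12, 1).
v_1 = A·v_0 = (1, 9).
v_2 = A·v_1 = (5, 4).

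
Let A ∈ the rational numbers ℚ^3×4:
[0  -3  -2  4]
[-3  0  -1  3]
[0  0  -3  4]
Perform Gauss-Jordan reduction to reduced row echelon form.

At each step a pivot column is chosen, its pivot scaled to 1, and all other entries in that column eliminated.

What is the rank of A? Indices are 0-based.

step 1: exchange rows 0,1
step 1: normalize row 0 (÷-3) = (1, 0, 1/3, -1)
step 2: normalize row 1 (÷-3) = (0, 1, 2/3, -4/3)
step 3: normalize row 2 (÷-3) = (0, 0, 1, -4/3)
  row 0: subtract 1/3×row2 = (1, 0, 0, -5/9)
  row 1: subtract 2/3×row2 = (0, 1, 0, -4/9)

rank = 3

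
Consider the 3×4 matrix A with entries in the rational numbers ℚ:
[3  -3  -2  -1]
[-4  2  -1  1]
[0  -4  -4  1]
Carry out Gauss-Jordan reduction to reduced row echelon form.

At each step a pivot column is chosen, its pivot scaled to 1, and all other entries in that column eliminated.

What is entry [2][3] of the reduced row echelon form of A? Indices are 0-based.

M[2][3] = 1/2

step 1: normalize row 0 (÷3) = (1, -1, -2/3, -1/3)
  row 1: subtract -4×row0 = (0, -2, -11/3, -1/3)
step 2: normalize row 1 (÷-2) = (0, 1, 11/6, 1/6)
  row 0: subtract -1×row1 = (1, 0, 7/6, -1/6)
  row 2: subtract -4×row1 = (0, 0, 10/3, 5/3)
step 3: normalize row 2 (÷10/3) = (0, 0, 1, 1/2)
  row 0: subtract 7/6×row2 = (1, 0, 0, -3/4)
  row 1: subtract 11/6×row2 = (0, 1, 0, -3/4)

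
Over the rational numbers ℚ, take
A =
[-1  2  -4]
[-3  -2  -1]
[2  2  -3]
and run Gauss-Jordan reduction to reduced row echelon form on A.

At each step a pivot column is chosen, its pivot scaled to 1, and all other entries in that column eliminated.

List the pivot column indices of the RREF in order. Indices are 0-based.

pivot columns: 0, 1, 2

pivot(0,0)=-1: scale R0 → (1, -2, 4)
  clear (1,0): R1 −= (-3)R0 → (0, -8, 11)
  clear (2,0): R2 −= (2)R0 → (0, 6, -11)
pivot(1,1)=-8: scale R1 → (0, 1, -11/8)
  clear (0,1): R0 −= (-2)R1 → (1, 0, 5/4)
  clear (2,1): R2 −= (6)R1 → (0, 0, -11/4)
pivot(2,2)=-11/4: scale R2 → (0, 0, 1)
  clear (0,2): R0 −= (5/4)R2 → (1, 0, 0)
  clear (1,2): R1 −= (-11/8)R2 → (0, 1, 0)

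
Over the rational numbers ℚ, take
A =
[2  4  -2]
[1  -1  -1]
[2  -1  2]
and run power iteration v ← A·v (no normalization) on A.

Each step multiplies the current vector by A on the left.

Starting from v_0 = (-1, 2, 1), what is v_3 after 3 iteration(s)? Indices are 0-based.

v_0 = (-1, 2, 1).
v_1 = A·v_0 = (4, -4, -2).
v_2 = A·v_1 = (-4, 10, 8).
v_3 = A·v_2 = (16, -22, -2).

v_3 = (16, -22, -2)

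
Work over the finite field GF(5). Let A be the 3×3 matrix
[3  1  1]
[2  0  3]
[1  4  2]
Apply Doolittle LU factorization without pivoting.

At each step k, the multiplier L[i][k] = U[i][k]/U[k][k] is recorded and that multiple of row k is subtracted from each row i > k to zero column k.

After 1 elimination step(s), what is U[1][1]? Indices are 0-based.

U[1][1] = 1

k=0: U[0][0]=3
  eliminate (1,0): mult=4, new row 1: (0, 1, 4); set L[1][0]=4
  eliminate (2,0): mult=2, new row 2: (0, 2, 0); set L[2][0]=2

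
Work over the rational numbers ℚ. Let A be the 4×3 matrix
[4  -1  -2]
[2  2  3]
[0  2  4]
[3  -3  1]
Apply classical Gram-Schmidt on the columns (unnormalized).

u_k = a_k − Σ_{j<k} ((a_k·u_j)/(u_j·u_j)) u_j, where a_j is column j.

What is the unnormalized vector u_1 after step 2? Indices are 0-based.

Step 1: u_0 = a_0 = (4, 2, 0, 3).
Step 2: u_1 = a_1 − (-9/29)·u_0 = (7/29, 76/29, 2, -60/29).

u_1 = (7/29, 76/29, 2, -60/29)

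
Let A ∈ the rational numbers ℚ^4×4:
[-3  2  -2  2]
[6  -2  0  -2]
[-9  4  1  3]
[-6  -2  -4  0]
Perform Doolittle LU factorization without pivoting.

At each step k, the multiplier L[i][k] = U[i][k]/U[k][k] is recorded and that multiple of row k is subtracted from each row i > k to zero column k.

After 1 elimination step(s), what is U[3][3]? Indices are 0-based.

[col 0] pivot -3
  R1 -= -2*R0 → (0, 2, -4, 2)  (L[1][0] := -2)
  R2 -= 3*R0 → (0, -2, 7, -3)  (L[2][0] := 3)
  R3 -= 2*R0 → (0, -6, 0, -4)  (L[3][0] := 2)

U[3][3] = -4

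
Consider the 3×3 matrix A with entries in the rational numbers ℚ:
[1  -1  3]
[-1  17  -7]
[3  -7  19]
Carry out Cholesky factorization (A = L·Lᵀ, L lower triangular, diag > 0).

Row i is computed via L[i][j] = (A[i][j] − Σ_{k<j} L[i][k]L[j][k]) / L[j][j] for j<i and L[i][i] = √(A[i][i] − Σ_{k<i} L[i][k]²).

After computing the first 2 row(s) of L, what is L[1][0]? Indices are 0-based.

Step 1: L[0][0] = √(1) = 1.
  L[1][0] = (-1) / L[0][0] = -1.
Step 2: L[1][1] = √(16) = 4.

L[1][0] = -1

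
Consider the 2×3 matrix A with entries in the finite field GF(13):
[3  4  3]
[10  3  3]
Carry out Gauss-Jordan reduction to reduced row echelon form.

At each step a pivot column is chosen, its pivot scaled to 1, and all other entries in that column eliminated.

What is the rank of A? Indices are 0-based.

rank = 2

step 1: normalize row 0 (÷3) = (1, 10, 1)
  row 1: subtract 10×row0 = (0, 7, 6)
step 2: normalize row 1 (÷7) = (0, 1, 12)
  row 0: subtract 10×row1 = (1, 0, 11)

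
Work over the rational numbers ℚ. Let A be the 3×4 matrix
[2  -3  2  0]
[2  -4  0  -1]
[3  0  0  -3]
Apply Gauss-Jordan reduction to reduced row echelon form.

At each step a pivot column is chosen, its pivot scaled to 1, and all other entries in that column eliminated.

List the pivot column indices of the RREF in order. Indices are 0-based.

pivot columns: 0, 1, 2

[1] R0 /= 2  ⇒  (1, -3/2, 1, 0)
     R1 -= 2·R0  ⇒  (0, -1, -2, -1)
     R2 -= 3·R0  ⇒  (0, 9/2, -3, -3)
[2] R1 /= -1  ⇒  (0, 1, 2, 1)
     R0 -= -3/2·R1  ⇒  (1, 0, 4, 3/2)
     R2 -= 9/2·R1  ⇒  (0, 0, -12, -15/2)
[3] R2 /= -12  ⇒  (0, 0, 1, 5/8)
     R0 -= 4·R2  ⇒  (1, 0, 0, -1)
     R1 -= 2·R2  ⇒  (0, 1, 0, -1/4)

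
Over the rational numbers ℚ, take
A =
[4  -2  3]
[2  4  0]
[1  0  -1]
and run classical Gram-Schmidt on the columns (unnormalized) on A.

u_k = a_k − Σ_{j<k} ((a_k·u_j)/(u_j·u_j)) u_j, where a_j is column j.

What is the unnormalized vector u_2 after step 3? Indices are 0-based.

u_2 = (32/105, 16/105, -32/21)

Step 1: u_0 = a_0 = (4, 2, 1).
Step 2: u_1 = a_1 − (0)·u_0 = (-2, 4, 0).
Step 3: u_2 = a_2 − (11/21)·u_0 − (-3/10)·u_1 = (32/105, 16/105, -32/21).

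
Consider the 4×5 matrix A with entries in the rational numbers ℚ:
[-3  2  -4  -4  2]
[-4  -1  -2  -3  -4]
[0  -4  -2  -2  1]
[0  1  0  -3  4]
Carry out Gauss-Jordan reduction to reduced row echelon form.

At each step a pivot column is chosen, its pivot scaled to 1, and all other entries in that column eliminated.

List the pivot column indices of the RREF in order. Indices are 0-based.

pivot(0,0)=-3: scale R0 → (1, -2/3, 4/3, 4/3, -2/3)
  clear (1,0): R1 −= (-4)R0 → (0, -11/3, 10/3, 7/3, -20/3)
pivot(1,1)=-11/3: scale R1 → (0, 1, -10/11, -7/11, 20/11)
  clear (0,1): R0 −= (-2/3)R1 → (1, 0, 8/11, 10/11, 6/11)
  clear (2,1): R2 −= (-4)R1 → (0, 0, -62/11, -50/11, 91/11)
  clear (3,1): R3 −= (1)R1 → (0, 0, 10/11, -26/11, 24/11)
pivot(2,2)=-62/11: scale R2 → (0, 0, 1, 25/31, -91/62)
  clear (0,2): R0 −= (8/11)R2 → (1, 0, 0, 10/31, 50/31)
  clear (1,2): R1 −= (-10/11)R2 → (0, 1, 0, 3/31, 15/31)
  clear (3,2): R3 −= (10/11)R2 → (0, 0, 0, -96/31, 109/31)
pivot(3,3)=-96/31: scale R3 → (0, 0, 0, 1, -109/96)
  clear (0,3): R0 −= (10/31)R3 → (1, 0, 0, 0, 95/48)
  clear (1,3): R1 −= (3/31)R3 → (0, 1, 0, 0, 19/32)
  clear (2,3): R2 −= (25/31)R3 → (0, 0, 1, 0, -53/96)

pivot columns: 0, 1, 2, 3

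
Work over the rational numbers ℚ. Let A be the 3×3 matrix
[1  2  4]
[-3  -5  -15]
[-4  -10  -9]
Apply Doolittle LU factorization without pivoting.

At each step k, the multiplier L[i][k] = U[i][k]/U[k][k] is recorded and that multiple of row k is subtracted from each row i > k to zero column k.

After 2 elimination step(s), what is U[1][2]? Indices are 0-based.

k=0: U[0][0]=1
  eliminate (1,0): mult=-3, new row 1: (0, 1, -3); set L[1][0]=-3
  eliminate (2,0): mult=-4, new row 2: (0, -2, 7); set L[2][0]=-4
k=1: U[1][1]=1
  eliminate (2,1): mult=-2, new row 2: (0, 0, 1); set L[2][1]=-2

U[1][2] = -3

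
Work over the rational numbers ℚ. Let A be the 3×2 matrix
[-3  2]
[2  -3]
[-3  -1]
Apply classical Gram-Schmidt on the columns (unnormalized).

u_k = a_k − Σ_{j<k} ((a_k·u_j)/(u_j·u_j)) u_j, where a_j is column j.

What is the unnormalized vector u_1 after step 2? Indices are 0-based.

u_1 = (17/22, -24/11, -49/22)

Step 1: u_0 = a_0 = (-3, 2, -3).
Step 2: u_1 = a_1 − (-9/22)·u_0 = (17/22, -24/11, -49/22).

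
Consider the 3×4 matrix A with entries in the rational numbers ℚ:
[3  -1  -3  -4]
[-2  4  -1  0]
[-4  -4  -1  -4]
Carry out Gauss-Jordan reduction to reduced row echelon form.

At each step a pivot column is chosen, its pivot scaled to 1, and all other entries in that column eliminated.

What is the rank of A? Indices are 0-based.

rank = 3

step 1: normalize row 0 (÷3) = (1, -1/3, -1, -4/3)
  row 1: subtract -2×row0 = (0, 10/3, -3, -8/3)
  row 2: subtract -4×row0 = (0, -16/3, -5, -28/3)
step 2: normalize row 1 (÷10/3) = (0, 1, -9/10, -4/5)
  row 0: subtract -1/3×row1 = (1, 0, -13/10, -8/5)
  row 2: subtract -16/3×row1 = (0, 0, -49/5, -68/5)
step 3: normalize row 2 (÷-49/5) = (0, 0, 1, 68/49)
  row 0: subtract -13/10×row2 = (1, 0, 0, 10/49)
  row 1: subtract -9/10×row2 = (0, 1, 0, 22/49)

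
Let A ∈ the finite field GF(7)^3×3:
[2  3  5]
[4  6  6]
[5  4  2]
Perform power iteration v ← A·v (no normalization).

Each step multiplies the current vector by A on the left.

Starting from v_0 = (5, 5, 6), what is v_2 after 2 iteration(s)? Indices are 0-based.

v_0 = (5, 5, 6).
v_1 = A·v_0 = (6, 2, 1).
v_2 = A·v_1 = (2, 0, 5).

v_2 = (2, 0, 5)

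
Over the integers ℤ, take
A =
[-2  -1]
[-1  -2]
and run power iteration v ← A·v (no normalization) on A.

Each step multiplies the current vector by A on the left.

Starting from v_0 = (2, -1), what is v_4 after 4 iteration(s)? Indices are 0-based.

v_0 = (2, -1).
v_1 = A·v_0 = (-3, 0).
v_2 = A·v_1 = (6, 3).
v_3 = A·v_2 = (-15, -12).
v_4 = A·v_3 = (42, 39).

v_4 = (42, 39)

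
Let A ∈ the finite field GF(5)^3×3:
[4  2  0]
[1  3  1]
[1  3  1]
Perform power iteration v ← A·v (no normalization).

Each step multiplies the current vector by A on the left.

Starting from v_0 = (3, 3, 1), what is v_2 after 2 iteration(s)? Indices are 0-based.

v_2 = (3, 0, 0)

v_0 = (3, 3, 1).
v_1 = A·v_0 = (3, 3, 3).
v_2 = A·v_1 = (3, 0, 0).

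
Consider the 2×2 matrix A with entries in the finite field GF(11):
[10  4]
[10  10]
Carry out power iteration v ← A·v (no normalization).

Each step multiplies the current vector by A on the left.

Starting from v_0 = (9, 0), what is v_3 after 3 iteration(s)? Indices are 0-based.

v_3 = (0, 9)

v_0 = (9, 0).
v_1 = A·v_0 = (2, 2).
v_2 = A·v_1 = (6, 7).
v_3 = A·v_2 = (0, 9).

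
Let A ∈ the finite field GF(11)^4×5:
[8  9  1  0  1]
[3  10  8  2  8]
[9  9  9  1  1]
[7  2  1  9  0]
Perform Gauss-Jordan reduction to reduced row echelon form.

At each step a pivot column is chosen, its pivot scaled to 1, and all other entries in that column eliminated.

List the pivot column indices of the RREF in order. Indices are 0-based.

pivot columns: 0, 1, 2, 3

step 1: normalize row 0 (÷8) = (1, 8, 7, 0, 7)
  row 1: subtract 3×row0 = (0, 8, 9, 2, 9)
  row 2: subtract 9×row0 = (0, 3, 1, 1, 4)
  row 3: subtract 7×row0 = (0, 1, 7, 9, 6)
step 2: normalize row 1 (÷8) = (0, 1, 8, 3, 8)
  row 0: subtract 8×row1 = (1, 0, 9, 9, 9)
  row 2: subtract 3×row1 = (0, 0, 10, 3, 2)
  row 3: subtract 1×row1 = (0, 0, 10, 6, 9)
step 3: normalize row 2 (÷10) = (0, 0, 1, 8, 9)
  row 0: subtract 9×row2 = (1, 0, 0, 3, 5)
  row 1: subtract 8×row2 = (0, 1, 0, 5, 2)
  row 3: subtract 10×row2 = (0, 0, 0, 3, 7)
step 4: normalize row 3 (÷3) = (0, 0, 0, 1, 6)
  row 0: subtract 3×row3 = (1, 0, 0, 0, 9)
  row 1: subtract 5×row3 = (0, 1, 0, 0, 5)
  row 2: subtract 8×row3 = (0, 0, 1, 0, 5)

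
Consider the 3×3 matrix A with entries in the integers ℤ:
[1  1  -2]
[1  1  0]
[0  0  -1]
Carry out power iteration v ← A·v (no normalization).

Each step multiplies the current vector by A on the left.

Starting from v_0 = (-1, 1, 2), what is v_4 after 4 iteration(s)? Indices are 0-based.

v_4 = (-8, -12, 2)

v_0 = (-1, 1, 2).
v_1 = A·v_0 = (-4, 0, -2).
v_2 = A·v_1 = (0, -4, 2).
v_3 = A·v_2 = (-8, -4, -2).
v_4 = A·v_3 = (-8, -12, 2).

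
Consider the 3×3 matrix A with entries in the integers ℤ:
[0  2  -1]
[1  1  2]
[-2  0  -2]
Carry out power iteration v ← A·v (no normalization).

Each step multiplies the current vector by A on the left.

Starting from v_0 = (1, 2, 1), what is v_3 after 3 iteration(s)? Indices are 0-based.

v_3 = (-2, 18, -32)

v_0 = (1, 2, 1).
v_1 = A·v_0 = (3, 5, -4).
v_2 = A·v_1 = (14, 0, 2).
v_3 = A·v_2 = (-2, 18, -32).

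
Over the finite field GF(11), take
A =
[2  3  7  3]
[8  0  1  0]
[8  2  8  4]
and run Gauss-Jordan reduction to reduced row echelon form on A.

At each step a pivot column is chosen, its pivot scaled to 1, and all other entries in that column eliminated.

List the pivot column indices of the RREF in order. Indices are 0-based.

[1] R0 /= 2  ⇒  (1, 7, 9, 7)
     R1 -= 8·R0  ⇒  (0, 10, 6, 10)
     R2 -= 8·R0  ⇒  (0, 1, 2, 3)
[2] R1 /= 10  ⇒  (0, 1, 5, 1)
     R0 -= 7·R1  ⇒  (1, 0, 7, 0)
     R2 -= 1·R1  ⇒  (0, 0, 8, 2)
[3] R2 /= 8  ⇒  (0, 0, 1, 3)
     R0 -= 7·R2  ⇒  (1, 0, 0, 1)
     R1 -= 5·R2  ⇒  (0, 1, 0, 8)

pivot columns: 0, 1, 2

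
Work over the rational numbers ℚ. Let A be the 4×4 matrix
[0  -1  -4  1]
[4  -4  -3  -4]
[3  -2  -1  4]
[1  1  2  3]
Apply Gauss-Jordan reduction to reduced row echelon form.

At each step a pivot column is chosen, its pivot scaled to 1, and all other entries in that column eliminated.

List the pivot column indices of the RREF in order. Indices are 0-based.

pivot(0,0): swap R0↔R1
pivot(0,0)=4: scale R0 → (1, -1, -3/4, -1)
  clear (2,0): R2 −= (3)R0 → (0, 1, 5/4, 7)
  clear (3,0): R3 −= (1)R0 → (0, 2, 11/4, 4)
pivot(1,1)=-1: scale R1 → (0, 1, 4, -1)
  clear (0,1): R0 −= (-1)R1 → (1, 0, 13/4, -2)
  clear (2,1): R2 −= (1)R1 → (0, 0, -11/4, 8)
  clear (3,1): R3 −= (2)R1 → (0, 0, -21/4, 6)
pivot(2,2)=-11/4: scale R2 → (0, 0, 1, -32/11)
  clear (0,2): R0 −= (13/4)R2 → (1, 0, 0, 82/11)
  clear (1,2): R1 −= (4)R2 → (0, 1, 0, 117/11)
  clear (3,2): R3 −= (-21/4)R2 → (0, 0, 0, -102/11)
pivot(3,3)=-102/11: scale R3 → (0, 0, 0, 1)
  clear (0,3): R0 −= (82/11)R3 → (1, 0, 0, 0)
  clear (1,3): R1 −= (117/11)R3 → (0, 1, 0, 0)
  clear (2,3): R2 −= (-32/11)R3 → (0, 0, 1, 0)

pivot columns: 0, 1, 2, 3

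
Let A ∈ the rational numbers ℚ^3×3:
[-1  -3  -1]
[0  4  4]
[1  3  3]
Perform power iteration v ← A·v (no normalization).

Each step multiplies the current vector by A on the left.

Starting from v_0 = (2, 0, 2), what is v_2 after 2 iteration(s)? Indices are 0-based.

v_0 = (2, 0, 2).
v_1 = A·v_0 = (-4, 8, 8).
v_2 = A·v_1 = (-28, 64, 44).

v_2 = (-28, 64, 44)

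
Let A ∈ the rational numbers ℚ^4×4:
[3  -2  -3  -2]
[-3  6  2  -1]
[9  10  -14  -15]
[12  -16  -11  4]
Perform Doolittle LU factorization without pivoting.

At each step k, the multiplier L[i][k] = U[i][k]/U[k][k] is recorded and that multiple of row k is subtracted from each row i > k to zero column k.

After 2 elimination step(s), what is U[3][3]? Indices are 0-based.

k=0: U[0][0]=3
  eliminate (1,0): mult=-1, new row 1: (0, 4, -1, -3); set L[1][0]=-1
  eliminate (2,0): mult=3, new row 2: (0, 16, -5, -9); set L[2][0]=3
  eliminate (3,0): mult=4, new row 3: (0, -8, 1, 12); set L[3][0]=4
k=1: U[1][1]=4
  eliminate (2,1): mult=4, new row 2: (0, 0, -1, 3); set L[2][1]=4
  eliminate (3,1): mult=-2, new row 3: (0, 0, -1, 6); set L[3][1]=-2

U[3][3] = 6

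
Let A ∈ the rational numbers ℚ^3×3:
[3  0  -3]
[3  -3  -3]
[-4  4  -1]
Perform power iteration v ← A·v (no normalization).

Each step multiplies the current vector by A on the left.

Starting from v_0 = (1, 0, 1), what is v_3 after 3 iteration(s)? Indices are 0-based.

v_0 = (1, 0, 1).
v_1 = A·v_0 = (0, 0, -5).
v_2 = A·v_1 = (15, 15, 5).
v_3 = A·v_2 = (30, -15, -5).

v_3 = (30, -15, -5)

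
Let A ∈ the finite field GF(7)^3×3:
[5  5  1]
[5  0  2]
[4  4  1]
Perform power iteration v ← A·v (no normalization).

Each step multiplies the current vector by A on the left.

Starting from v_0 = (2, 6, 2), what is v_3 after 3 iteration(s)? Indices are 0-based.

v_3 = (5, 0, 1)

v_0 = (2, 6, 2).
v_1 = A·v_0 = (0, 0, 6).
v_2 = A·v_1 = (6, 5, 6).
v_3 = A·v_2 = (5, 0, 1).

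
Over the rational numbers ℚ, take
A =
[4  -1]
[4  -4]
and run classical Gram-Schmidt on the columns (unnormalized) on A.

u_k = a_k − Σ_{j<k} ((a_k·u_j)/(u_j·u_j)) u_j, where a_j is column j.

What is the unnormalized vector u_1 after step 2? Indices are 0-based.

Step 1: u_0 = a_0 = (4, 4).
Step 2: u_1 = a_1 − (-5/8)·u_0 = (3/2, -3/2).

u_1 = (3/2, -3/2)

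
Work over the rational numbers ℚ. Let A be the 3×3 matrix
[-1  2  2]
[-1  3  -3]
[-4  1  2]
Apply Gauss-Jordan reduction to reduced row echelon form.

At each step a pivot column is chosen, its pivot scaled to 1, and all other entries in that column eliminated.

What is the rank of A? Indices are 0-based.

pivot(0,0)=-1: scale R0 → (1, -2, -2)
  clear (1,0): R1 −= (-1)R0 → (0, 1, -5)
  clear (2,0): R2 −= (-4)R0 → (0, -7, -6)
pivot(1,1)=1: scale R1 → (0, 1, -5)
  clear (0,1): R0 −= (-2)R1 → (1, 0, -12)
  clear (2,1): R2 −= (-7)R1 → (0, 0, -41)
pivot(2,2)=-41: scale R2 → (0, 0, 1)
  clear (0,2): R0 −= (-12)R2 → (1, 0, 0)
  clear (1,2): R1 −= (-5)R2 → (0, 1, 0)

rank = 3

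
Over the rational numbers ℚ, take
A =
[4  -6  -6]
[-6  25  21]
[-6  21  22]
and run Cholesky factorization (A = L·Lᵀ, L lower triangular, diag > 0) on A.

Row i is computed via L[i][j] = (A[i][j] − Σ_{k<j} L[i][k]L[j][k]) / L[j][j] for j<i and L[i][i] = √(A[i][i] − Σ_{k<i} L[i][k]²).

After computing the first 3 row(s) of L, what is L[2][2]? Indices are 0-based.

L[2][2] = 2

Step 1: L[0][0] = √(4) = 2.
  L[1][0] = (-6) / L[0][0] = -3.
Step 2: L[1][1] = √(16) = 4.
  L[2][0] = (-6) / L[0][0] = -3.
  L[2][1] = (12) / L[1][1] = 3.
Step 3: L[2][2] = √(4) = 2.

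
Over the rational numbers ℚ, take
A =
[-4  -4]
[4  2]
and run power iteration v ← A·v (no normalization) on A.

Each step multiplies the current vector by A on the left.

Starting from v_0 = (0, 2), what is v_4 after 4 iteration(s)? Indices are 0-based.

v_0 = (0, 2).
v_1 = A·v_0 = (-8, 4).
v_2 = A·v_1 = (16, -24).
v_3 = A·v_2 = (32, 16).
v_4 = A·v_3 = (-192, 160).

v_4 = (-192, 160)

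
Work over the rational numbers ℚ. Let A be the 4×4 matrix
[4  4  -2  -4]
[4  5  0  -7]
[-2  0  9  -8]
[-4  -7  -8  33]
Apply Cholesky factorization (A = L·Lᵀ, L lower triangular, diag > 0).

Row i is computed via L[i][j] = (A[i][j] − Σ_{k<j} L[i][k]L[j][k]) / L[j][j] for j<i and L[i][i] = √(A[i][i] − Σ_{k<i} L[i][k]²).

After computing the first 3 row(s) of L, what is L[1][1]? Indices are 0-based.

L[1][1] = 1

Step 1: L[0][0] = √(4) = 2.
  L[1][0] = (4) / L[0][0] = 2.
Step 2: L[1][1] = √(1) = 1.
  L[2][0] = (-2) / L[0][0] = -1.
  L[2][1] = (2) / L[1][1] = 2.
Step 3: L[2][2] = √(4) = 2.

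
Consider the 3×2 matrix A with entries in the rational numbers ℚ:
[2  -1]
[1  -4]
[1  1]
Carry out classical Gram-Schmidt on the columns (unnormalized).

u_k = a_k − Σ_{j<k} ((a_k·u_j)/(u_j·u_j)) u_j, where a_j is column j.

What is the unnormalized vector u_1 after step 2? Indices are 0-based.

Step 1: u_0 = a_0 = (2, 1, 1).
Step 2: u_1 = a_1 − (-5/6)·u_0 = (2/3, -19/6, 11/6).

u_1 = (2/3, -19/6, 11/6)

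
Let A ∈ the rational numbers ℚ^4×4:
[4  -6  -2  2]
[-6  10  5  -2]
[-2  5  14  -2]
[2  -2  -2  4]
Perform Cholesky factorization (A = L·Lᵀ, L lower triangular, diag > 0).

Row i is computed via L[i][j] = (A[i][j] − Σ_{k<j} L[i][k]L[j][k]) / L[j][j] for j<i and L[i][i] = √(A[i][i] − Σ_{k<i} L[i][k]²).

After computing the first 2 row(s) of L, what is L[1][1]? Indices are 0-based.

L[1][1] = 1

Step 1: L[0][0] = √(4) = 2.
  L[1][0] = (-6) / L[0][0] = -3.
Step 2: L[1][1] = √(1) = 1.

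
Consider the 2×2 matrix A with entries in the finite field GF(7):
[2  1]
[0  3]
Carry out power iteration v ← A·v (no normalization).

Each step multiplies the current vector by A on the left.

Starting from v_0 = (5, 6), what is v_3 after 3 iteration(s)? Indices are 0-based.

v_3 = (0, 1)

v_0 = (5, 6).
v_1 = A·v_0 = (2, 4).
v_2 = A·v_1 = (1, 5).
v_3 = A·v_2 = (0, 1).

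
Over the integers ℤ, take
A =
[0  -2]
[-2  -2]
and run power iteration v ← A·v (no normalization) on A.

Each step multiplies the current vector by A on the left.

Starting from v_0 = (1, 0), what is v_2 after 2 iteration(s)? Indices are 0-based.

v_2 = (4, 4)

v_0 = (1, 0).
v_1 = A·v_0 = (0, -2).
v_2 = A·v_1 = (4, 4).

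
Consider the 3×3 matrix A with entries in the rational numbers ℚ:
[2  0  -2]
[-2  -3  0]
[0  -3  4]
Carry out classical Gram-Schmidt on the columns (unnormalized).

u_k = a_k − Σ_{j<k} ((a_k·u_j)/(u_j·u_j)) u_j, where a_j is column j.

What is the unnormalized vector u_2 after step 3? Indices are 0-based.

u_2 = (-2, -2, 2)

Step 1: u_0 = a_0 = (2, -2, 0).
Step 2: u_1 = a_1 − (3/4)·u_0 = (-3/2, -3/2, -3).
Step 3: u_2 = a_2 − (-1/2)·u_0 − (-2/3)·u_1 = (-2, -2, 2).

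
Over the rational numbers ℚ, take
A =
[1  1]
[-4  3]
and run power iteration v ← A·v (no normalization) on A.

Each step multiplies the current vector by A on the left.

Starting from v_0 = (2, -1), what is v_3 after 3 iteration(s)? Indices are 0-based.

v_3 = (-47, -71)

v_0 = (2, -1).
v_1 = A·v_0 = (1, -11).
v_2 = A·v_1 = (-10, -37).
v_3 = A·v_2 = (-47, -71).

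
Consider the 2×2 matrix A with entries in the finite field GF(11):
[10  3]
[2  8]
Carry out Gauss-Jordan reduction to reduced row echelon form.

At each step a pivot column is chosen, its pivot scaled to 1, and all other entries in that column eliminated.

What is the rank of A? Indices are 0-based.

rank = 2

step 1: normalize row 0 (÷10) = (1, 8)
  row 1: subtract 2×row0 = (0, 3)
step 2: normalize row 1 (÷3) = (0, 1)
  row 0: subtract 8×row1 = (1, 0)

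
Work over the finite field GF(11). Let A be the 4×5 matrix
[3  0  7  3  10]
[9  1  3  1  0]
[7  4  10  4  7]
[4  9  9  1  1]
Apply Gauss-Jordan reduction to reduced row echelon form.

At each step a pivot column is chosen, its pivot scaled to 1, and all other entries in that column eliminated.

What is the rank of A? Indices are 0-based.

[1] R0 /= 3  ⇒  (1, 0, 6, 1, 7)
     R1 -= 9·R0  ⇒  (0, 1, 4, 3, 3)
     R2 -= 7·R0  ⇒  (0, 4, 1, 8, 2)
     R3 -= 4·R0  ⇒  (0, 9, 7, 8, 6)
[2] R1 /= 1  ⇒  (0, 1, 4, 3, 3)
     R2 -= 4·R1  ⇒  (0, 0, 7, 7, 1)
     R3 -= 9·R1  ⇒  (0, 0, 4, 3, 1)
[3] R2 /= 7  ⇒  (0, 0, 1, 1, 8)
     R0 -= 6·R2  ⇒  (1, 0, 0, 6, 3)
     R1 -= 4·R2  ⇒  (0, 1, 0, 10, 4)
     R3 -= 4·R2  ⇒  (0, 0, 0, 10, 2)
[4] R3 /= 10  ⇒  (0, 0, 0, 1, 9)
     R0 -= 6·R3  ⇒  (1, 0, 0, 0, 4)
     R1 -= 10·R3  ⇒  (0, 1, 0, 0, 2)
     R2 -= 1·R3  ⇒  (0, 0, 1, 0, 10)

rank = 4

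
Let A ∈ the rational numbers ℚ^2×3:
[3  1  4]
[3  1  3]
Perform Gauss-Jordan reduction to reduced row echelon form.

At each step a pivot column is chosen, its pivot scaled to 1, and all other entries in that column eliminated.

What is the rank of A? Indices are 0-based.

pivot(0,0)=3: scale R0 → (1, 1/3, 4/3)
  clear (1,0): R1 −= (3)R0 → (0, 0, -1)
col 1: no nonzero at/below row 1; advance.
pivot(1,2)=-1: scale R1 → (0, 0, 1)
  clear (0,2): R0 −= (4/3)R1 → (1, 1/3, 0)

rank = 2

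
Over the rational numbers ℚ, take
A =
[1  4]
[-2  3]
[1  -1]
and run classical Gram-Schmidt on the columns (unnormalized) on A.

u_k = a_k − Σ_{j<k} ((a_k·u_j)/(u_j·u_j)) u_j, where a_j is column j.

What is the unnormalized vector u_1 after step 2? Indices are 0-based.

Step 1: u_0 = a_0 = (1, -2, 1).
Step 2: u_1 = a_1 − (-1/2)·u_0 = (9/2, 2, -1/2).

u_1 = (9/2, 2, -1/2)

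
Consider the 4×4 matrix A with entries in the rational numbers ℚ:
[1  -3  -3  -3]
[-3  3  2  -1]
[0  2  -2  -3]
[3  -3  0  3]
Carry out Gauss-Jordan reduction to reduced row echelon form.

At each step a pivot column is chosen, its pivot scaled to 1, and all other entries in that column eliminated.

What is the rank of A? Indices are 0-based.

rank = 4

[1] R0 /= 1  ⇒  (1, -3, -3, -3)
     R1 -= -3·R0  ⇒  (0, -6, -7, -10)
     R3 -= 3·R0  ⇒  (0, 6, 9, 12)
[2] R1 /= -6  ⇒  (0, 1, 7/6, 5/3)
     R0 -= -3·R1  ⇒  (1, 0, 1/2, 2)
     R2 -= 2·R1  ⇒  (0, 0, -13/3, -19/3)
     R3 -= 6·R1  ⇒  (0, 0, 2, 2)
[3] R2 /= -13/3  ⇒  (0, 0, 1, 19/13)
     R0 -= 1/2·R2  ⇒  (1, 0, 0, 33/26)
     R1 -= 7/6·R2  ⇒  (0, 1, 0, -1/26)
     R3 -= 2·R2  ⇒  (0, 0, 0, -12/13)
[4] R3 /= -12/13  ⇒  (0, 0, 0, 1)
     R0 -= 33/26·R3  ⇒  (1, 0, 0, 0)
     R1 -= -1/26·R3  ⇒  (0, 1, 0, 0)
     R2 -= 19/13·R3  ⇒  (0, 0, 1, 0)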